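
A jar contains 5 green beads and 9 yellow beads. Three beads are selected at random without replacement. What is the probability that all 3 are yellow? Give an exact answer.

P(every draw is yellow) = 9/14 × 8/13 × 7/12 = 504/2184 = 3/13.

3/13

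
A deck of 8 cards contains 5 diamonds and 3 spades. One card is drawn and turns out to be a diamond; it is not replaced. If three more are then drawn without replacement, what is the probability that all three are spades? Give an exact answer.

1/35

With the first card removed, 3 spades remain out of 7.
P = 3/7 × 2/6 × 1/5 = 6/210 = 1/35.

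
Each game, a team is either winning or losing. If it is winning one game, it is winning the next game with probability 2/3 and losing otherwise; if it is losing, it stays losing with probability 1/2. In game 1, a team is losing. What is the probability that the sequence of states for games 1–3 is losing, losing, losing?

Game 1 is given. For each transition, use the conditional probability from the current state:
P(losing | losing) = 1/2; P(losing | losing) = 1/2.
P = 1/2 × 1/2 = 1/4.

1/4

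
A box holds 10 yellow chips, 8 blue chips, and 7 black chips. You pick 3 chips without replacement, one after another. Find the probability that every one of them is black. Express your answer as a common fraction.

P(every draw is black) = 7/25 × 6/24 × 5/23 = 210/13800 = 7/460.

7/460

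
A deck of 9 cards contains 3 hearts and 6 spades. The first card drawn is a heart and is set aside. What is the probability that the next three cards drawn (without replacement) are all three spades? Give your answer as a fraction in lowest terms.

With the first card removed, 6 spades remain out of 8.
P = 6/8 × 5/7 × 4/6 = 120/336 = 5/14.

5/14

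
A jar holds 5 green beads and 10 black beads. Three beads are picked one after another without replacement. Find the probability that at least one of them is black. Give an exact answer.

P(no black) = 5/15 × 4/14 × 3/13 = 60/2730 = 2/91.
P(at least one) = 1 − 2/91 = 89/91.

89/91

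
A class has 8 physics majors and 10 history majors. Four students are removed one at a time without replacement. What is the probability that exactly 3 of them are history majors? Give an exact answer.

One ordering (history majors drawn first) has probability 10/18 × 9/17 × 8/16 × 8/15 = 5760/73440 = 4/51.
There are C(4,3) = 4 such orderings, each equally likely, so P = 4 × 4/51 = 16/51.

16/51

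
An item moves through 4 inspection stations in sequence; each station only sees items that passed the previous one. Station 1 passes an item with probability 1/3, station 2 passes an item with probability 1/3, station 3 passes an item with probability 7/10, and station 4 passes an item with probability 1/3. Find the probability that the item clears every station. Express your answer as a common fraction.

7/270

The events are sequential, so multiply the conditional probabilities:
P = 1/3 × 1/3 × 7/10 × 1/3 = 7/270.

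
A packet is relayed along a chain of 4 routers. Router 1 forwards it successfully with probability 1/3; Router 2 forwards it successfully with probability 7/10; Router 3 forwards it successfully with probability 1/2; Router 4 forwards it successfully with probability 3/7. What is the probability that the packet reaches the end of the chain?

Multiplying along the chain,
P = 1/3 × 7/10 × 1/2 × 3/7 = 21/420 = 1/20.

1/20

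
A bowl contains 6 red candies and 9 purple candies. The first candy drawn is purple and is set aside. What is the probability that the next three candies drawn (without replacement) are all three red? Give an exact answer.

5/91

After the first draw, 6 of the remaining 14 candies are red.
P = 6/14 × 5/13 × 4/12 = 120/2184 = 5/91.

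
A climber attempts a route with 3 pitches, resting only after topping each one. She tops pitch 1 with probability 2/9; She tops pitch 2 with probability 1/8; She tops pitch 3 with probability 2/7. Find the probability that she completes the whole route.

1/126

Multiplying along the chain,
P = 2/9 × 1/8 × 2/7 = 4/504 = 1/126.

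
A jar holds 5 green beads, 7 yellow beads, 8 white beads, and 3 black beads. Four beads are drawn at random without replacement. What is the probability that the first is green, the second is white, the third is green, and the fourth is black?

4/1771

Each draw changes the counts, so multiply the conditional probabilities along the sequence:
P = 5/23 × 8/22 × 4/21 × 3/20 = 480/212520 = 4/1771.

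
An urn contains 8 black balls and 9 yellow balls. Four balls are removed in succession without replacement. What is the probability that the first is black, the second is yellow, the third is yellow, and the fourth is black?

6/85

Chain rule:
P = 8/17 × 9/16 × 8/15 × 7/14 = 4032/57120 = 6/85.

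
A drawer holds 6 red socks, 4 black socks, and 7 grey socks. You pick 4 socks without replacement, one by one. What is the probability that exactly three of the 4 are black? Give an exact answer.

13/595

One ordering (black drawn first) has probability 4/17 × 3/16 × 2/15 × 13/14 = 312/57120 = 13/2380.
There are C(4,3) = 4 such orderings, each equally likely, so P = 4 × 13/2380 = 13/595.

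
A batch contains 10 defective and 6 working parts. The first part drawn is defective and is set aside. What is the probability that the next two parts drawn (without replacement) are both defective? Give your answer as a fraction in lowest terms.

12/35

With the first part removed, 9 defective remain out of 15.
P = 9/15 × 8/14 = 72/210 = 12/35.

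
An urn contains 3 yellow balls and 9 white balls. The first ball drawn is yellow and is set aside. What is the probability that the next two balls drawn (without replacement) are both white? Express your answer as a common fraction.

After the first draw, 9 of the remaining 11 balls are white.
P = 9/11 × 8/10 = 72/110 = 36/55.

36/55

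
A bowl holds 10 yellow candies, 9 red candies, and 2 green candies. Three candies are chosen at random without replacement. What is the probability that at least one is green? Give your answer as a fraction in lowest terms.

P(no green) = 19/21 × 18/20 × 17/19 = 5814/7980 = 51/70.
P(at least one) = 1 − 51/70 = 19/70.

19/70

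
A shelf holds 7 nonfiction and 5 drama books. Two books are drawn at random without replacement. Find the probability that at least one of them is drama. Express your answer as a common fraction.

P(no drama) = 7/12 × 6/11 = 42/132 = 7/22.
P(at least one) = 1 − 7/22 = 15/22.

15/22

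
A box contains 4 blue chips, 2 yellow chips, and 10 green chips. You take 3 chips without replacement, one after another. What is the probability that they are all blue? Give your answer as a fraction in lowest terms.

1/140

P = 4/16 × 3/15 × 2/14 = 24/3360 = 1/140.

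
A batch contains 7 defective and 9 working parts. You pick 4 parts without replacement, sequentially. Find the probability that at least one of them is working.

51/52

P(no working) = 7/16 × 6/15 × 5/14 × 4/13 = 840/43680 = 1/52.
P(at least one) = 1 − 1/52 = 51/52.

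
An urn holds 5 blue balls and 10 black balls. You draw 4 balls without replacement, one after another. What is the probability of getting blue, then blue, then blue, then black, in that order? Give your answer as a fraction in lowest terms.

Each draw changes the counts, so multiply the conditional probabilities along the sequence:
P = 5/15 × 4/14 × 3/13 × 10/12 = 600/32760 = 5/273.

5/273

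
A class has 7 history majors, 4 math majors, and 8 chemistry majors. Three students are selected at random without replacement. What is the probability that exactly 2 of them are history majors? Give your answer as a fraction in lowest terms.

One ordering (history majors drawn first) has probability 7/19 × 6/18 × 12/17 = 504/5814 = 28/323.
There are C(3,2) = 3 such orderings, each equally likely, so P = 3 × 28/323 = 84/323.

84/323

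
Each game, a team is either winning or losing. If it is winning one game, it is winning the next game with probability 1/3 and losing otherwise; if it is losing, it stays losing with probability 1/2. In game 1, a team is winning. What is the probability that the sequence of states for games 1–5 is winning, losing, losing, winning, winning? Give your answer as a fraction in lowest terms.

Game 1 is given. For each transition, use the conditional probability from the current state:
P(losing | winning) = 2/3; P(losing | losing) = 1/2; P(winning | losing) = 1/2; P(winning | winning) = 1/3.
P = 2/3 × 1/2 × 1/2 × 1/3 = 2/36 = 1/18.

1/18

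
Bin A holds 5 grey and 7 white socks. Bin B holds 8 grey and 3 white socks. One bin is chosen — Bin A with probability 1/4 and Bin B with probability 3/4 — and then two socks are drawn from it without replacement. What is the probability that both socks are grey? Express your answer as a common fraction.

277/660

From Bin A: P(both grey) = (5/12)(4/11) = 5/33.
From Bin B: P(both grey) = (8/11)(7/10) = 28/55.
Total probability = (1/4)(5/33) + (3/4)(28/55) = 277/660.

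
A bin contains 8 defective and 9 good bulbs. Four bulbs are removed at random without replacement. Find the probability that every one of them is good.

P(every draw is good) = 9/17 × 8/16 × 7/15 × 6/14 = 3024/57120 = 9/170.

9/170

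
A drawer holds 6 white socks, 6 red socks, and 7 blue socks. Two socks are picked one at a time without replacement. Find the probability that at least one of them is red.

P(no red) = 13/19 × 12/18 = 156/342 = 26/57.
P(at least one) = 1 − 26/57 = 31/57.

31/57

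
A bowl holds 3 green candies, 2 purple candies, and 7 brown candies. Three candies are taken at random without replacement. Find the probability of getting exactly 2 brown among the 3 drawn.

21/44

One ordering (brown drawn first) has probability 7/12 × 6/11 × 5/10 = 210/1320 = 7/44.
There are C(3,2) = 3 such orderings, each equally likely, so P = 3 × 7/44 = 21/44.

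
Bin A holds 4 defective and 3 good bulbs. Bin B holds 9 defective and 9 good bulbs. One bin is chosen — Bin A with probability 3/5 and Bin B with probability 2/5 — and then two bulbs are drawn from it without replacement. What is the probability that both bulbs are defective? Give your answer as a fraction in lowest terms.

From Bin A: P(both defective) = (4/7)(3/6) = 2/7.
From Bin B: P(both defective) = (9/18)(8/17) = 4/17.
Total probability = (3/5)(2/7) + (2/5)(4/17) = 158/595.

158/595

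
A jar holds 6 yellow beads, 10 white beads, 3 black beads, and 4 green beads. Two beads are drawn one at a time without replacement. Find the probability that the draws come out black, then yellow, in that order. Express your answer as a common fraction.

9/253

Chain rule:
P = 3/23 × 6/22 = 18/506 = 9/253.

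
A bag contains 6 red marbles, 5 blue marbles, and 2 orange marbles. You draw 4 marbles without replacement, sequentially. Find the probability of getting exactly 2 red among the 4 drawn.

63/143

One ordering (red drawn first) has probability 6/13 × 5/12 × 7/11 × 6/10 = 1260/17160 = 21/286.
There are C(4,2) = 6 such orderings, each equally likely, so P = 6 × 21/286 = 63/143.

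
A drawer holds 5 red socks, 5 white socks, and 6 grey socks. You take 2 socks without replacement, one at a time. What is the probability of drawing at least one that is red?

P(no red) = 11/16 × 10/15 = 110/240 = 11/24.
P(at least one) = 1 − 11/24 = 13/24.

13/24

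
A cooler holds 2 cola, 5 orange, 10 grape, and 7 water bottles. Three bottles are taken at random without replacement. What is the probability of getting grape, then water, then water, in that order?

Chain rule:
P = 10/24 × 7/23 × 6/22 = 420/12144 = 35/1012.

35/1012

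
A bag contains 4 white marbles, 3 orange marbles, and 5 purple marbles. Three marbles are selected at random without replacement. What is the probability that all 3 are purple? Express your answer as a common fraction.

P(every draw is purple) = 5/12 × 4/11 × 3/10 = 60/1320 = 1/22.

1/22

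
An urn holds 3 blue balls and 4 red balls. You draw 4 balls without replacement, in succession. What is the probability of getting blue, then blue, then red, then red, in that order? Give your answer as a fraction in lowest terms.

3/35

Chain rule:
P = 3/7 × 2/6 × 4/5 × 3/4 = 72/840 = 3/35.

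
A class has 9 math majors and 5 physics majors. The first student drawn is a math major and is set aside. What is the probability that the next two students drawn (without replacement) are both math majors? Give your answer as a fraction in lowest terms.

After the first draw, 8 of the remaining 13 students are math majors.
P = 8/13 × 7/12 = 56/156 = 14/39.

14/39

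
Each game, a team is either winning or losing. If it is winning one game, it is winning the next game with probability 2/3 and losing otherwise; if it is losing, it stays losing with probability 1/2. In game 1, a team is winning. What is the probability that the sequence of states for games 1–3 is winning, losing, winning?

1/6

Game 1 is given. For each transition, use the conditional probability from the current state:
P(losing | winning) = 1/3; P(winning | losing) = 1/2.
P = 1/3 × 1/2 = 1/6.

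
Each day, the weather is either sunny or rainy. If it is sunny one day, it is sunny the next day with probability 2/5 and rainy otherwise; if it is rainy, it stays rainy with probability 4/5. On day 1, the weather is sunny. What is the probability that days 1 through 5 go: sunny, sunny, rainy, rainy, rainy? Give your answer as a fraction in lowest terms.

96/625

Day 1 is given. For each transition, use the conditional probability from the current state:
P(sunny | sunny) = 2/5; P(rainy | sunny) = 3/5; P(rainy | rainy) = 4/5; P(rainy | rainy) = 4/5.
P = 2/5 × 3/5 × 4/5 × 4/5 = 96/625.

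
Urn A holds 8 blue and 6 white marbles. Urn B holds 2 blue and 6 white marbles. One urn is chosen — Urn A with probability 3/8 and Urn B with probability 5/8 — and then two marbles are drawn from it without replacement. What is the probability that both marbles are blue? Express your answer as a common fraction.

401/2912

From Urn A: P(both blue) = (8/14)(7/13) = 4/13.
From Urn B: P(both blue) = (2/8)(1/7) = 1/28.
Total probability = (3/8)(4/13) + (5/8)(1/28) = 401/2912.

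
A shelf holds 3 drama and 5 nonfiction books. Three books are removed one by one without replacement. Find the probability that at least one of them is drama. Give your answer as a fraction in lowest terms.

23/28

P(no drama) = 5/8 × 4/7 × 3/6 = 60/336 = 5/28.
P(at least one) = 1 − 5/28 = 23/28.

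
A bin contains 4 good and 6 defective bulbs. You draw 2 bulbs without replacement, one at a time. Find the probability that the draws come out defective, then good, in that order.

Each draw changes the counts, so multiply the conditional probabilities along the sequence:
P = 6/10 × 4/9 = 24/90 = 4/15.

4/15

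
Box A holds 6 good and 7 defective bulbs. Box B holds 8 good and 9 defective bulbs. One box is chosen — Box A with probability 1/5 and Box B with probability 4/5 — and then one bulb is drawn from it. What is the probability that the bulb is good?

From Box A: P(good) = 6/13.
From Box B: P(good) = 8/17.
Total probability = (1/5)(6/13) + (4/5)(8/17) = 518/1105.

518/1105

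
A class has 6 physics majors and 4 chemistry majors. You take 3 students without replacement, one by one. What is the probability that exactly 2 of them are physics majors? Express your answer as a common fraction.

1/2

One ordering (physics majors drawn first) has probability 6/10 × 5/9 × 4/8 = 120/720 = 1/6.
There are C(3,2) = 3 such orderings, each equally likely, so P = 3 × 1/6 = 1/2.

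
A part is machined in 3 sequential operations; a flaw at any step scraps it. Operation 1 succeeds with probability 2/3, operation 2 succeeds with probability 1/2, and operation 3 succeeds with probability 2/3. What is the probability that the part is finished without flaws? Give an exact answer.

Each stage is reached only if all earlier stages succeed, so
P = 2/3 × 1/2 × 2/3 = 4/18 = 2/9.

2/9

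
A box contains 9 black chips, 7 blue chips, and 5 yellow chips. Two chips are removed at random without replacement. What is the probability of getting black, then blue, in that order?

3/20

Each draw changes the counts, so multiply the conditional probabilities along the sequence:
P = 9/21 × 7/20 = 63/420 = 3/20.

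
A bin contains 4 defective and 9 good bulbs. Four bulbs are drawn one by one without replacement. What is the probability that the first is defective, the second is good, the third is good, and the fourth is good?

Chain rule:
P = 4/13 × 9/12 × 8/11 × 7/10 = 2016/17160 = 84/715.

84/715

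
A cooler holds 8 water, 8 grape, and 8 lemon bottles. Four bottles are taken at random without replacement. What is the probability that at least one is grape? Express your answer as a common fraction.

P(no grape) = 16/24 × 15/23 × 14/22 × 13/21 = 43680/255024 = 130/759.
P(at least one) = 1 − 130/759 = 629/759.

629/759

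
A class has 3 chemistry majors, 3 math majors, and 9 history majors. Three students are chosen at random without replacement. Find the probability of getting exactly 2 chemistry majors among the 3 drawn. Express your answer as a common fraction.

One ordering (chemistry majors drawn first) has probability 3/15 × 2/14 × 12/13 = 72/2730 = 12/455.
There are C(3,2) = 3 such orderings, each equally likely, so P = 3 × 12/455 = 36/455.

36/455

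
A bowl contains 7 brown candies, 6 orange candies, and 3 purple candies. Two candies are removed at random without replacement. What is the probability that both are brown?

7/40

P(all brown) = 7/16 × 6/15 = 42/240 = 7/40.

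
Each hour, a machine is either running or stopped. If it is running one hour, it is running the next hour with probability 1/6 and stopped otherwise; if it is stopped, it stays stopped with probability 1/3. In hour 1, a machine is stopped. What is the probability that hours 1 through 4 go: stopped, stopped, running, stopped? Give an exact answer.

5/27

Hour 1 is given. For each transition, use the conditional probability from the current state:
P(stopped | stopped) = 1/3; P(running | stopped) = 2/3; P(stopped | running) = 5/6.
P = 1/3 × 2/3 × 5/6 = 10/54 = 5/27.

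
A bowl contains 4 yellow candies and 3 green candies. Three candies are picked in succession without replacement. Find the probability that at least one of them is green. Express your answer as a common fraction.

31/35

P(no green) = 4/7 × 3/6 × 2/5 = 24/210 = 4/35.
P(at least one) = 1 − 4/35 = 31/35.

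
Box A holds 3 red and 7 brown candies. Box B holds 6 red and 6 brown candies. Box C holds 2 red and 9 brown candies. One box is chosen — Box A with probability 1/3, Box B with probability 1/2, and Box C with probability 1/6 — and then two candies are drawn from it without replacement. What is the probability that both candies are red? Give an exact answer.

5/36

From Box A: P(both red) = (3/10)(2/9) = 1/15.
From Box B: P(both red) = (6/12)(5/11) = 5/22.
From Box C: P(both red) = (2/11)(1/10) = 1/55.
Total probability = (1/3)(1/15) + (1/2)(5/22) + (1/6)(1/55) = 5/36.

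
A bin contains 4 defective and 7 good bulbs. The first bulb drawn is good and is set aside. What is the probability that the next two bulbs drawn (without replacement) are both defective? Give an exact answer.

2/15

With the first bulb removed, 4 defective remain out of 10.
P = 4/10 × 3/9 = 12/90 = 2/15.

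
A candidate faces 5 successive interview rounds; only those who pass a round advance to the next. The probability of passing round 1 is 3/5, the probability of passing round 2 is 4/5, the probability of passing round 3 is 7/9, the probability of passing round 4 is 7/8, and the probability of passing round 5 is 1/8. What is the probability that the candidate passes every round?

49/1200

Each stage is reached only if all earlier stages succeed, so
P = 3/5 × 4/5 × 7/9 × 7/8 × 1/8 = 588/14400 = 49/1200.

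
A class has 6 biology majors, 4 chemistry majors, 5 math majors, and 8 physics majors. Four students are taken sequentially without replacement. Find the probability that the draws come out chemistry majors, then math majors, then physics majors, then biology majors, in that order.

Chain rule:
P = 4/23 × 5/22 × 8/21 × 6/20 = 960/212520 = 8/1771.

8/1771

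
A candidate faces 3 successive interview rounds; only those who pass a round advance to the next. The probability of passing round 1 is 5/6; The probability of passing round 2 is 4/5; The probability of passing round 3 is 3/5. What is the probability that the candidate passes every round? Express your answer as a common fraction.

2/5

Multiplying along the chain,
P = 5/6 × 4/5 × 3/5 = 60/150 = 2/5.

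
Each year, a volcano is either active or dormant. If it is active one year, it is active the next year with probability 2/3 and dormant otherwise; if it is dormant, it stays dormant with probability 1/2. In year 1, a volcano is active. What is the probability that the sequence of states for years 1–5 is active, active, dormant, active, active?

Year 1 is given. For each transition, use the conditional probability from the current state:
P(active | active) = 2/3; P(dormant | active) = 1/3; P(active | dormant) = 1/2; P(active | active) = 2/3.
P = 2/3 × 1/3 × 1/2 × 2/3 = 4/54 = 2/27.

2/27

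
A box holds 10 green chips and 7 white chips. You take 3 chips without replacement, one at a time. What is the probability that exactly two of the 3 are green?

63/136

One ordering (green drawn first) has probability 10/17 × 9/16 × 7/15 = 630/4080 = 21/136.
There are C(3,2) = 3 such orderings, each equally likely, so P = 3 × 21/136 = 63/136.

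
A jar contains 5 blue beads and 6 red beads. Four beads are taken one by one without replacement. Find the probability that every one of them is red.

1/22

P = 6/11 × 5/10 × 4/9 × 3/8 = 360/7920 = 1/22.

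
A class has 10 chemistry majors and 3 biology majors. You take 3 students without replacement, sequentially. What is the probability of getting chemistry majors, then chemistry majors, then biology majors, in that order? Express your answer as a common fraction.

45/286

Each draw changes the counts, so multiply the conditional probabilities along the sequence:
P = 10/13 × 9/12 × 3/11 = 270/1716 = 45/286.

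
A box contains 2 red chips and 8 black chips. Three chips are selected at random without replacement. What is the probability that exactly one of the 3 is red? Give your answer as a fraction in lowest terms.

7/15

One ordering (red drawn first) has probability 2/10 × 8/9 × 7/8 = 112/720 = 7/45.
There are C(3,1) = 3 such orderings, each equally likely, so P = 3 × 7/45 = 7/15.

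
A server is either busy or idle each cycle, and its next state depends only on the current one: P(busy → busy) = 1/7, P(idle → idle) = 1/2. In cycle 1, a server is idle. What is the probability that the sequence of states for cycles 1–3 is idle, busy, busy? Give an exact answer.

1/14

Cycle 1 is given. For each transition, use the conditional probability from the current state:
P(busy | idle) = 1/2; P(busy | busy) = 1/7.
P = 1/2 × 1/7 = 1/14.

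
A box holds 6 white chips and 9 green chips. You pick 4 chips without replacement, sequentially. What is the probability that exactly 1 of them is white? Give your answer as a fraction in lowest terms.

24/65

One ordering (white drawn first) has probability 6/15 × 9/14 × 8/13 × 7/12 = 3024/32760 = 6/65.
There are C(4,1) = 4 such orderings, each equally likely, so P = 4 × 6/65 = 24/65.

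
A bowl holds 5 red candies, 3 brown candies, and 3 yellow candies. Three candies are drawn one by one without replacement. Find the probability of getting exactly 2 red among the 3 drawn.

One ordering (red drawn first) has probability 5/11 × 4/10 × 6/9 = 120/990 = 4/33.
There are C(3,2) = 3 such orderings, each equally likely, so P = 3 × 4/33 = 4/11.

4/11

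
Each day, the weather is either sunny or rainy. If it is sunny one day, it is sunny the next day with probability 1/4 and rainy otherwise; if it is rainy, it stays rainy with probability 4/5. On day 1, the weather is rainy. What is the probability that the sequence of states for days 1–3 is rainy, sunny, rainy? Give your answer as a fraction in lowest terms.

Day 1 is given. For each transition, use the conditional probability from the current state:
P(sunny | rainy) = 1/5; P(rainy | sunny) = 3/4.
P = 1/5 × 3/4 = 3/20.

3/20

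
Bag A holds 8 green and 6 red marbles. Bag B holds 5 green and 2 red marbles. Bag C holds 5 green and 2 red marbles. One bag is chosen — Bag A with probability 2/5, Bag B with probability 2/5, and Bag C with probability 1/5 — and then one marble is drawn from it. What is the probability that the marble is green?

From Bag A: P(green) = 8/14.
From Bag B: P(green) = 5/7.
From Bag C: P(green) = 5/7.
Total probability = (2/5)(8/14) + (2/5)(5/7) + (1/5)(5/7) = 23/35.

23/35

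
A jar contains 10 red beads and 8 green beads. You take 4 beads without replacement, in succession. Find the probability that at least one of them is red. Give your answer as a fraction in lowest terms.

299/306

P(no red) = 8/18 × 7/17 × 6/16 × 5/15 = 1680/73440 = 7/306.
P(at least one) = 1 − 7/306 = 299/306.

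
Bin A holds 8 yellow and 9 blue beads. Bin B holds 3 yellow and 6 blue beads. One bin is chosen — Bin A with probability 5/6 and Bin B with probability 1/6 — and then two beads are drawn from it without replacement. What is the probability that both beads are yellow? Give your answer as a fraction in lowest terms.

From Bin A: P(both yellow) = (8/17)(7/16) = 7/34.
From Bin B: P(both yellow) = (3/9)(2/8) = 1/12.
Total probability = (5/6)(7/34) + (1/6)(1/12) = 227/1224.

227/1224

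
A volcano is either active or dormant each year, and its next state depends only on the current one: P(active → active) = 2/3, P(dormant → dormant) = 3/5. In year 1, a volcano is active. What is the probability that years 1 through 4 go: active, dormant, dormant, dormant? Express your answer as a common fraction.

Year 1 is given. For each transition, use the conditional probability from the current state:
P(dormant | active) = 1/3; P(dormant | dormant) = 3/5; P(dormant | dormant) = 3/5.
P = 1/3 × 3/5 × 3/5 = 9/75 = 3/25.

3/25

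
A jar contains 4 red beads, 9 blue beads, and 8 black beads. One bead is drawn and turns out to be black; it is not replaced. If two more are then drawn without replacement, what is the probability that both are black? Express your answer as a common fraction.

21/190

With the first bead removed, 7 black remain out of 20.
P = 7/20 × 6/19 = 42/380 = 21/190.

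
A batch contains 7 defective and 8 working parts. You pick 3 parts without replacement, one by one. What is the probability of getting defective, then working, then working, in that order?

28/195

Each draw changes the counts, so multiply the conditional probabilities along the sequence:
P = 7/15 × 8/14 × 7/13 = 392/2730 = 28/195.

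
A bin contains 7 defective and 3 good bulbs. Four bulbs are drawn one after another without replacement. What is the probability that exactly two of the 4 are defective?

One ordering (defective drawn first) has probability 7/10 × 6/9 × 3/8 × 2/7 = 252/5040 = 1/20.
There are C(4,2) = 6 such orderings, each equally likely, so P = 6 × 1/20 = 3/10.

3/10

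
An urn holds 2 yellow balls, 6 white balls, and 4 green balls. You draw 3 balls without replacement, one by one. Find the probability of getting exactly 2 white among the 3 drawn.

9/22

One ordering (white drawn first) has probability 6/12 × 5/11 × 6/10 = 180/1320 = 3/22.
There are C(3,2) = 3 such orderings, each equally likely, so P = 3 × 3/22 = 9/22.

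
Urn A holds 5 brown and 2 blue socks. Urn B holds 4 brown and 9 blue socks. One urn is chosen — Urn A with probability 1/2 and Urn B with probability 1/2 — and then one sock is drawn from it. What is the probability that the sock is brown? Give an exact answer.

From Urn A: P(brown) = 5/7.
From Urn B: P(brown) = 4/13.
Total probability = (1/2)(5/7) + (1/2)(4/13) = 93/182.

93/182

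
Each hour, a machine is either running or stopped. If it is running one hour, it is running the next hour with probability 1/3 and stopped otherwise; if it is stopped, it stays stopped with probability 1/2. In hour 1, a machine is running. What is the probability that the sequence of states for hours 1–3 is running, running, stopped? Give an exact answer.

2/9

Hour 1 is given. For each transition, use the conditional probability from the current state:
P(running | running) = 1/3; P(stopped | running) = 2/3.
P = 1/3 × 2/3 = 2/9.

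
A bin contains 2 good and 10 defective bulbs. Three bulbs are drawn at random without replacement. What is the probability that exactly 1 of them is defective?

One ordering (defective drawn first) has probability 10/12 × 2/11 × 1/10 = 20/1320 = 1/66.
There are C(3,1) = 3 such orderings, each equally likely, so P = 3 × 1/66 = 1/22.

1/22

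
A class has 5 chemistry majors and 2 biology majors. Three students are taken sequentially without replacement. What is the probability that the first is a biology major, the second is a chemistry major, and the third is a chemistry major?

4/21

Each draw changes the counts, so multiply the conditional probabilities along the sequence:
P = 2/7 × 5/6 × 4/5 = 40/210 = 4/21.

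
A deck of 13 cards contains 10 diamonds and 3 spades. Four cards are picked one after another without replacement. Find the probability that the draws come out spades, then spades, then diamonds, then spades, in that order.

Multiply the probability of each draw given the previous ones:
P = 3/13 × 2/12 × 10/11 × 1/10 = 60/17160 = 1/286.

1/286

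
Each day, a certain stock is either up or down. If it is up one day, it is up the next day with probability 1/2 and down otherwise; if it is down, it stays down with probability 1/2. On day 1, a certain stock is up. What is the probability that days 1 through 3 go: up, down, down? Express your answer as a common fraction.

1/4

Day 1 is given. For each transition, use the conditional probability from the current state:
P(down | up) = 1/2; P(down | down) = 1/2.
P = 1/2 × 1/2 = 1/4.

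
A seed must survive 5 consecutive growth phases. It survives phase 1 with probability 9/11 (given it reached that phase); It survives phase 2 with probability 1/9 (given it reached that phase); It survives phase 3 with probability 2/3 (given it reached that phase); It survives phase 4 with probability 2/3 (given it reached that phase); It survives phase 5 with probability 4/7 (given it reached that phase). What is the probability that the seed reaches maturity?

16/693

The events are sequential, so multiply the conditional probabilities:
P = 9/11 × 1/9 × 2/3 × 2/3 × 4/7 = 144/6237 = 16/693.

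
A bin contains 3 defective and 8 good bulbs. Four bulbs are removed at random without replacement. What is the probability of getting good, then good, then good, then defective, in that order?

7/55

Each draw changes the counts, so multiply the conditional probabilities along the sequence:
P = 8/11 × 7/10 × 6/9 × 3/8 = 1008/7920 = 7/55.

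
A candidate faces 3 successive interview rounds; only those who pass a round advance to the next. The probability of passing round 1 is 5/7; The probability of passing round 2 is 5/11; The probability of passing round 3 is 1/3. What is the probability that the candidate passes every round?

The events are sequential, so multiply the conditional probabilities:
P = 5/7 × 5/11 × 1/3 = 25/231.

25/231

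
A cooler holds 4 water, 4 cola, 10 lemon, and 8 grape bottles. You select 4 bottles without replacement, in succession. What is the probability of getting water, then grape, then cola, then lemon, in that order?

Multiply the probability of each draw given the previous ones:
P = 4/26 × 8/25 × 4/24 × 10/23 = 1280/358800 = 16/4485.

16/4485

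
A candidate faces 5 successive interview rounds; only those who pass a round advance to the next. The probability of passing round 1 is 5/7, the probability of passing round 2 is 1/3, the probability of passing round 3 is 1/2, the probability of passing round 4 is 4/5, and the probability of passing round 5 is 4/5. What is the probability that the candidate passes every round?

Multiplying along the chain,
P = 5/7 × 1/3 × 1/2 × 4/5 × 4/5 = 80/1050 = 8/105.

8/105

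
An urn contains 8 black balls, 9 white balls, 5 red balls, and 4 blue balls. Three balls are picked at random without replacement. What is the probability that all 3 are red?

1/260

P = 5/26 × 4/25 × 3/24 = 60/15600 = 1/260.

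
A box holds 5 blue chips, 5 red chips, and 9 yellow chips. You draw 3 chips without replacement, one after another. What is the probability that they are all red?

P = 5/19 × 4/18 × 3/17 = 60/5814 = 10/969.

10/969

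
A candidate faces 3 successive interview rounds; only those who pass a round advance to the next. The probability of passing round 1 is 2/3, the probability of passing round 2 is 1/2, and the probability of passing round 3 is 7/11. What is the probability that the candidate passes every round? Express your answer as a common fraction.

7/33

Multiplying along the chain,
P = 2/3 × 1/2 × 7/11 = 14/66 = 7/33.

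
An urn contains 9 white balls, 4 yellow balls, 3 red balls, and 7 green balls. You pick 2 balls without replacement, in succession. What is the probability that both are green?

21/253

P = 7/23 × 6/22 = 42/506 = 21/253.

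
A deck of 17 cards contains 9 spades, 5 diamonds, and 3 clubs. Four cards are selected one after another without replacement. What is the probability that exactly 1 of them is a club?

39/85

One ordering (a club drawn first) has probability 3/17 × 14/16 × 13/15 × 12/14 = 6552/57120 = 39/340.
There are C(4,1) = 4 such orderings, each equally likely, so P = 4 × 39/340 = 39/85.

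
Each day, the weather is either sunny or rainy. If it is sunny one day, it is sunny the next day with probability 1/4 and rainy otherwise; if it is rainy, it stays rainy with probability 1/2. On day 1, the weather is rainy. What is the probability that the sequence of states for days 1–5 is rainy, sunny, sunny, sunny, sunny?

1/128

Day 1 is given. For each transition, use the conditional probability from the current state:
P(sunny | rainy) = 1/2; P(sunny | sunny) = 1/4; P(sunny | sunny) = 1/4; P(sunny | sunny) = 1/4.
P = 1/2 × 1/4 × 1/4 × 1/4 = 1/128.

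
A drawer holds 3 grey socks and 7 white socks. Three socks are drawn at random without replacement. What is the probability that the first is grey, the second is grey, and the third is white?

Each draw changes the counts, so multiply the conditional probabilities along the sequence:
P = 3/10 × 2/9 × 7/8 = 42/720 = 7/120.

7/120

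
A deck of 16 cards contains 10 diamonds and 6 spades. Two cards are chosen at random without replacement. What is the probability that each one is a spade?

1/8

P(every draw is a spade) = 6/16 × 5/15 = 30/240 = 1/8.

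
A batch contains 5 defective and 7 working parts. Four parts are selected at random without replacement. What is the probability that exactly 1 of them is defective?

One ordering (defective drawn first) has probability 5/12 × 7/11 × 6/10 × 5/9 = 1050/11880 = 35/396.
There are C(4,1) = 4 such orderings, each equally likely, so P = 4 × 35/396 = 35/99.

35/99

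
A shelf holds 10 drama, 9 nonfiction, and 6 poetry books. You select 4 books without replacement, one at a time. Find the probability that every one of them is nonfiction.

P = 9/25 × 8/24 × 7/23 × 6/22 = 3024/303600 = 63/6325.

63/6325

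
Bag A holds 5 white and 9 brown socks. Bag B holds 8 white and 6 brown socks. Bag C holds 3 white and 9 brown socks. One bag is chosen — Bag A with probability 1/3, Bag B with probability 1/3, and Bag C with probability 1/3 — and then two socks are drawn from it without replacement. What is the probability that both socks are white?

309/2002

From Bag A: P(both white) = (5/14)(4/13) = 10/91.
From Bag B: P(both white) = (8/14)(7/13) = 4/13.
From Bag C: P(both white) = (3/12)(2/11) = 1/22.
Total probability = (1/3)(10/91) + (1/3)(4/13) + (1/3)(1/22) = 309/2002.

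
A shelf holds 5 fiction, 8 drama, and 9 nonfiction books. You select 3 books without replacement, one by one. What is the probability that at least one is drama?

42/55

P(no drama) = 14/22 × 13/21 × 12/20 = 2184/9240 = 13/55.
P(at least one) = 1 − 13/55 = 42/55.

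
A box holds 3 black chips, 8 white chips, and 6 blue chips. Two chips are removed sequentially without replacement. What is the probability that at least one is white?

25/34

P(no white) = 9/17 × 8/16 = 72/272 = 9/34.
P(at least one) = 1 − 9/34 = 25/34.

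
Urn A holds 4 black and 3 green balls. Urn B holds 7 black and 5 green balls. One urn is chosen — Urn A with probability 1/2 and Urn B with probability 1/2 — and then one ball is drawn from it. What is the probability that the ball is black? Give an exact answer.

97/168

From Urn A: P(black) = 4/7.
From Urn B: P(black) = 7/12.
Total probability = (1/2)(4/7) + (1/2)(7/12) = 97/168.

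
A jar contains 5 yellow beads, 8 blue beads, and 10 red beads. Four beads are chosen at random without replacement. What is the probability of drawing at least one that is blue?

214/253

P(no blue) = 15/23 × 14/22 × 13/21 × 12/20 = 32760/212520 = 39/253.
P(at least one) = 1 − 39/253 = 214/253.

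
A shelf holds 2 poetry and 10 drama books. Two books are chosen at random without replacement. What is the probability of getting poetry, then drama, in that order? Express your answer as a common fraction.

Multiply the probability of each draw given the previous ones:
P = 2/12 × 10/11 = 20/132 = 5/33.

5/33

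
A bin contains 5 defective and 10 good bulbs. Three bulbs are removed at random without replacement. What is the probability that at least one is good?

89/91

P(no good) = 5/15 × 4/14 × 3/13 = 60/2730 = 2/91.
P(at least one) = 1 − 2/91 = 89/91.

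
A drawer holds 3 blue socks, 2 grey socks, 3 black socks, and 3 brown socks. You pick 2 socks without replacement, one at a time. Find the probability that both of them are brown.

3/55

P(every draw is brown) = 3/11 × 2/10 = 6/110 = 3/55.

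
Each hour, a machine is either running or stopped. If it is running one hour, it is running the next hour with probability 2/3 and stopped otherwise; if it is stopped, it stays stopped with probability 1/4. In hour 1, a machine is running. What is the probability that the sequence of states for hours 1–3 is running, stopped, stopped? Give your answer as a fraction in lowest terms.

Hour 1 is given. For each transition, use the conditional probability from the current state:
P(stopped | running) = 1/3; P(stopped | stopped) = 1/4.
P = 1/3 × 1/4 = 1/12.

1/12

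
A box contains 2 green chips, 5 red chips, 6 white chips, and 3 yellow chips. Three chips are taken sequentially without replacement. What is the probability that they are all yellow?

1/560

P = 3/16 × 2/15 × 1/14 = 6/3360 = 1/560.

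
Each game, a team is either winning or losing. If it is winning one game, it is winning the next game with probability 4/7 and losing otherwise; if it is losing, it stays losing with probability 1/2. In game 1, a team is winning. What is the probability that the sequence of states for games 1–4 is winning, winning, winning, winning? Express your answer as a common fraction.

64/343

Game 1 is given. For each transition, use the conditional probability from the current state:
P(winning | winning) = 4/7; P(winning | winning) = 4/7; P(winning | winning) = 4/7.
P = 4/7 × 4/7 × 4/7 = 64/343.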